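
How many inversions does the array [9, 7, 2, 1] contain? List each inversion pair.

Finding inversions in [9, 7, 2, 1]:

(0, 1): arr[0]=9 > arr[1]=7
(0, 2): arr[0]=9 > arr[2]=2
(0, 3): arr[0]=9 > arr[3]=1
(1, 2): arr[1]=7 > arr[2]=2
(1, 3): arr[1]=7 > arr[3]=1
(2, 3): arr[2]=2 > arr[3]=1

Total inversions: 6

The array has 6 inversion(s): (0,1), (0,2), (0,3), (1,2), (1,3), (2,3). Each pair (i,j) satisfies i < j and arr[i] > arr[j].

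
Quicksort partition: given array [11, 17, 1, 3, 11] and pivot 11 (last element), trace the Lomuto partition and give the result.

Lomuto partition with pivot = 11:

Initial array: [11, 17, 1, 3, 11]

arr[0]=11 <= 11: swap with position 0, array becomes [11, 17, 1, 3, 11]
arr[1]=17 > 11: no swap
arr[2]=1 <= 11: swap with position 1, array becomes [11, 1, 17, 3, 11]
arr[3]=3 <= 11: swap with position 2, array becomes [11, 1, 3, 17, 11]

Place pivot at position 3: [11, 1, 3, 11, 17]
Pivot position: 3

After partitioning with pivot 11, the array becomes [11, 1, 3, 11, 17]. The pivot is placed at index 3. All elements to the left of the pivot are <= 11, and all elements to the right are > 11.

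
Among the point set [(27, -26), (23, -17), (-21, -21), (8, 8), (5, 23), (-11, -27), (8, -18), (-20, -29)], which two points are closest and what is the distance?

Computing all pairwise distances among 8 points:

d((27, -26), (23, -17)) = 9.8489
d((27, -26), (-21, -21)) = 48.2597
d((27, -26), (8, 8)) = 38.9487
d((27, -26), (5, 23)) = 53.7122
d((27, -26), (-11, -27)) = 38.0132
d((27, -26), (8, -18)) = 20.6155
d((27, -26), (-20, -29)) = 47.0956
d((23, -17), (-21, -21)) = 44.1814
d((23, -17), (8, 8)) = 29.1548
d((23, -17), (5, 23)) = 43.8634
d((23, -17), (-11, -27)) = 35.4401
d((23, -17), (8, -18)) = 15.0333
d((23, -17), (-20, -29)) = 44.643
d((-21, -21), (8, 8)) = 41.0122
d((-21, -21), (5, 23)) = 51.1077
d((-21, -21), (-11, -27)) = 11.6619
d((-21, -21), (8, -18)) = 29.1548
d((-21, -21), (-20, -29)) = 8.0623 <-- minimum
d((8, 8), (5, 23)) = 15.2971
d((8, 8), (-11, -27)) = 39.8246
d((8, 8), (8, -18)) = 26.0
d((8, 8), (-20, -29)) = 46.4004
d((5, 23), (-11, -27)) = 52.4976
d((5, 23), (8, -18)) = 41.1096
d((5, 23), (-20, -29)) = 57.6975
d((-11, -27), (8, -18)) = 21.0238
d((-11, -27), (-20, -29)) = 9.2195
d((8, -18), (-20, -29)) = 30.0832

Closest pair: (-21, -21) and (-20, -29) with distance 8.0623

The closest pair is (-21, -21) and (-20, -29) with Euclidean distance 8.0623. For 8 points, brute-force pairwise comparison is shown above. For large n, the divide-and-conquer algorithm (sort by x, recurse on halves, check the dividing strip) achieves O(n log n).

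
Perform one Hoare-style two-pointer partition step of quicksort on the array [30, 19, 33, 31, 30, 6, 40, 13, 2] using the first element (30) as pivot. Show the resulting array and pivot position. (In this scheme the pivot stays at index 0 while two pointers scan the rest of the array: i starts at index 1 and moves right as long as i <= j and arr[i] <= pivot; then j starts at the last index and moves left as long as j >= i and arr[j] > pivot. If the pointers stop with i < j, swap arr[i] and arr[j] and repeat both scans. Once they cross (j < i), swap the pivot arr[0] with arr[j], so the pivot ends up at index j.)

Hoare-style two-pointer partition with pivot = 30:

Initial array: [30, 19, 33, 31, 30, 6, 40, 13, 2]

Pointers start at i = 1, j = 8.
i stops at index 2 (arr[2]=33 > 30), j stops at index 8 (arr[8]=2 <= 30): swap arr[2] and arr[8], array becomes [30, 19, 2, 31, 30, 6, 40, 13, 33]
i stops at index 3 (arr[3]=31 > 30), j stops at index 7 (arr[7]=13 <= 30): swap arr[3] and arr[7], array becomes [30, 19, 2, 13, 30, 6, 40, 31, 33]
i ends at 6, j ends at 5: the pointers have crossed (j < i), so scanning stops.

Swap pivot arr[0] with arr[5] to place pivot at position 5: [6, 19, 2, 13, 30, 30, 40, 31, 33]
Pivot position: 5

After partitioning with pivot 30, the array becomes [6, 19, 2, 13, 30, 30, 40, 31, 33]. The pivot is placed at index 5. All elements to the left of the pivot are <= 30, and all elements to the right are > 30.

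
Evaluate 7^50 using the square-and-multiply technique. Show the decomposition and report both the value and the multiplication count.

Computing 7^50 by squaring (build up from 7^1; each line after the first costs one multiplication):

7^1 = 7
7^2 = (7^1)^2 = 7^2 = 49
7^3 = 7 * 7^2 = 7 * 49 = 343
7^6 = (7^3)^2 = 343^2 = 117649
7^12 = (7^6)^2 = 117649^2 = 13841287201
7^24 = (7^12)^2 = 13841287201^2 = 191581231380566414401
7^25 = 7 * 7^24 = 7 * 191581231380566414401 = 1341068619663964900807
7^50 = (7^25)^2 = 1341068619663964900807^2 = 1798465042647412146620280340569649349251249

Result: 1798465042647412146620280340569649349251249
Multiplications needed: 7 (7 lines after 7^1)

7^50 = 1798465042647412146620280340569649349251249. Using exponentiation by squaring, this requires 7 multiplications. The key idea: if the exponent is even, square the half-power; if odd, multiply by the base once.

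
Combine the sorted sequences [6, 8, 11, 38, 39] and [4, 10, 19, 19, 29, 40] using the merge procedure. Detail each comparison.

Merging process:

Compare 6 vs 4: take 4 from right. Merged: [4]
Compare 6 vs 10: take 6 from left. Merged: [4, 6]
Compare 8 vs 10: take 8 from left. Merged: [4, 6, 8]
Compare 11 vs 10: take 10 from right. Merged: [4, 6, 8, 10]
Compare 11 vs 19: take 11 from left. Merged: [4, 6, 8, 10, 11]
Compare 38 vs 19: take 19 from right. Merged: [4, 6, 8, 10, 11, 19]
Compare 38 vs 19: take 19 from right. Merged: [4, 6, 8, 10, 11, 19, 19]
Compare 38 vs 29: take 29 from right. Merged: [4, 6, 8, 10, 11, 19, 19, 29]
Compare 38 vs 40: take 38 from left. Merged: [4, 6, 8, 10, 11, 19, 19, 29, 38]
Compare 39 vs 40: take 39 from left. Merged: [4, 6, 8, 10, 11, 19, 19, 29, 38, 39]
Append remaining from right: [40]. Merged: [4, 6, 8, 10, 11, 19, 19, 29, 38, 39, 40]

Final merged array: [4, 6, 8, 10, 11, 19, 19, 29, 38, 39, 40]
Total comparisons: 10

The merged array is [4, 6, 8, 10, 11, 19, 19, 29, 38, 39, 40], requiring 10 comparisons. The merge step runs in O(n) time where n is the total number of elements.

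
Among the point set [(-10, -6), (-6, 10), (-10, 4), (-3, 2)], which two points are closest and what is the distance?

Computing all pairwise distances among 4 points:

d((-10, -6), (-6, 10)) = 16.4924
d((-10, -6), (-10, 4)) = 10.0
d((-10, -6), (-3, 2)) = 10.6301
d((-6, 10), (-10, 4)) = 7.2111 <-- minimum
d((-6, 10), (-3, 2)) = 8.544
d((-10, 4), (-3, 2)) = 7.2801

Closest pair: (-6, 10) and (-10, 4) with distance 7.2111

The closest pair is (-6, 10) and (-10, 4) with Euclidean distance 7.2111. For 4 points, brute-force pairwise comparison is shown above. For large n, the divide-and-conquer algorithm (sort by x, recurse on halves, check the dividing strip) achieves O(n log n).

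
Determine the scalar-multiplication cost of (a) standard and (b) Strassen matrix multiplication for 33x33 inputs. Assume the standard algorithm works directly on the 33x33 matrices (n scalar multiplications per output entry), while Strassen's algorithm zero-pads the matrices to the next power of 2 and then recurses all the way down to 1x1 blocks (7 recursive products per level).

Matrix multiplication for 33x33 matrices:

Strassen's algorithm requires power-of-2 dimensions. Pad 33x33 to 64x64 (next power of 2).

Standard algorithm: 33^3 = 35937 multiplications
Strassen's algorithm: 7^(log2(64)) = 7^6 = 117649 multiplications
Difference: 35937 - 117649 = -81712 (Strassen uses MORE here due to padding overhead — for small or just-over-power-of-2 n, padding can outweigh the per-level savings)

Standard: 35937 multiplications (33^3). Strassen: 117649 multiplications (7^6, after padding to 64x64). Strassen reduces 8 recursive multiplications to 7 at each level.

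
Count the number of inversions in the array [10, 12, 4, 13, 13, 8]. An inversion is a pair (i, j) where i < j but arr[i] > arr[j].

Finding inversions in [10, 12, 4, 13, 13, 8]:

(0, 2): arr[0]=10 > arr[2]=4
(0, 5): arr[0]=10 > arr[5]=8
(1, 2): arr[1]=12 > arr[2]=4
(1, 5): arr[1]=12 > arr[5]=8
(3, 5): arr[3]=13 > arr[5]=8
(4, 5): arr[4]=13 > arr[5]=8

Total inversions: 6

The array has 6 inversion(s): (0,2), (0,5), (1,2), (1,5), (3,5), (4,5). Each pair (i,j) satisfies i < j and arr[i] > arr[j].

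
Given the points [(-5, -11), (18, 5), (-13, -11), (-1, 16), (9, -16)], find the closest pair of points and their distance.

Computing all pairwise distances among 5 points:

d((-5, -11), (18, 5)) = 28.0179
d((-5, -11), (-13, -11)) = 8.0 <-- minimum
d((-5, -11), (-1, 16)) = 27.2947
d((-5, -11), (9, -16)) = 14.8661
d((18, 5), (-13, -11)) = 34.8855
d((18, 5), (-1, 16)) = 21.9545
d((18, 5), (9, -16)) = 22.8473
d((-13, -11), (-1, 16)) = 29.5466
d((-13, -11), (9, -16)) = 22.561
d((-1, 16), (9, -16)) = 33.5261

Closest pair: (-5, -11) and (-13, -11) with distance 8.0

The closest pair is (-5, -11) and (-13, -11) with Euclidean distance 8.0. For 5 points, brute-force pairwise comparison is shown above. For large n, the divide-and-conquer algorithm (sort by x, recurse on halves, check the dividing strip) achieves O(n log n).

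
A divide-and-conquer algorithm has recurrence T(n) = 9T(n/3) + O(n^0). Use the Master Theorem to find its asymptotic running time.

Master Theorem for T(n) = 9T(n/3) + O(n^0):

a = 9, b = 3, c = 0
log_b(a) = log_3(9) = 2.0000

Case 1: c = 0 < log_3(9) = 2.0000
T(n) = O(n^(log_3 9)) = O(n^2)

For T(n) = 9T(n/3) + O(n^0): log_3(9) = 2.0000. This is Case 1 of the Master Theorem (c < log_b(a), work dominated by leaves), giving O(n^2).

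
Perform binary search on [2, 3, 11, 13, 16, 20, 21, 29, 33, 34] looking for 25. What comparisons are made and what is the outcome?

Binary search for 25 in [2, 3, 11, 13, 16, 20, 21, 29, 33, 34]:

lo=0, hi=9, mid=4, arr[mid]=16 -> 16 < 25, search right half
lo=5, hi=9, mid=7, arr[mid]=29 -> 29 > 25, search left half
lo=5, hi=6, mid=5, arr[mid]=20 -> 20 < 25, search right half
lo=6, hi=6, mid=6, arr[mid]=21 -> 21 < 25, search right half
lo=7 > hi=6, target 25 not found

Binary search determines that 25 is not in the array after 4 comparisons. The search space was exhausted without finding the target.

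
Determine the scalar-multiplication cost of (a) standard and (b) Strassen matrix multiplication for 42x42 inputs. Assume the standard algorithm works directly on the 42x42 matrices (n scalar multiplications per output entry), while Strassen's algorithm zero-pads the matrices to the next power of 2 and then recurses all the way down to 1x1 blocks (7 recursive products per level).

Matrix multiplication for 42x42 matrices:

Strassen's algorithm requires power-of-2 dimensions. Pad 42x42 to 64x64 (next power of 2).

Standard algorithm: 42^3 = 74088 multiplications
Strassen's algorithm: 7^(log2(64)) = 7^6 = 117649 multiplications
Difference: 74088 - 117649 = -43561 (Strassen uses MORE here due to padding overhead — for small or just-over-power-of-2 n, padding can outweigh the per-level savings)

Standard: 74088 multiplications (42^3). Strassen: 117649 multiplications (7^6, after padding to 64x64). Strassen reduces 8 recursive multiplications to 7 at each level.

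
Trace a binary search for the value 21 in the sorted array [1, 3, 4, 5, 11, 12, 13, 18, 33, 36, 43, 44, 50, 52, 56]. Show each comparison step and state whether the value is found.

Binary search for 21 in [1, 3, 4, 5, 11, 12, 13, 18, 33, 36, 43, 44, 50, 52, 56]:

lo=0, hi=14, mid=7, arr[mid]=18 -> 18 < 21, search right half
lo=8, hi=14, mid=11, arr[mid]=44 -> 44 > 21, search left half
lo=8, hi=10, mid=9, arr[mid]=36 -> 36 > 21, search left half
lo=8, hi=8, mid=8, arr[mid]=33 -> 33 > 21, search left half
lo=8 > hi=7, target 21 not found

Binary search determines that 21 is not in the array after 4 comparisons. The search space was exhausted without finding the target.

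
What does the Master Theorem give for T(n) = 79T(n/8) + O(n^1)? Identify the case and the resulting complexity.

Master Theorem for T(n) = 79T(n/8) + O(n^1):

a = 79, b = 8, c = 1
log_b(a) = log_8(79) = 2.1013

Case 1: c = 1 < log_8(79) = 2.1013
T(n) = O(n^(log_8 79))

For T(n) = 79T(n/8) + O(n^1): log_8(79) = 2.1013. This is Case 1 of the Master Theorem (c < log_b(a), work dominated by leaves), giving O(n^(log_8 79)).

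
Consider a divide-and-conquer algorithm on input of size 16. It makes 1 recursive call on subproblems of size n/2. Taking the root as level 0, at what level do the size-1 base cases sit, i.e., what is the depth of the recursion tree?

For divide and conquer with division factor 2:

Problem sizes at each level:
Level 0: 16
Level 1: 8
Level 2: 4
Level 3: 2
Level 4: 1

The root is level 0 and the size-1 base case is level 4 (the tree spans levels 0 through 4, i.e. 5 levels counting the root), so the depth is the number of divisions: log_2(16) = 4

The recursion tree depth is log_2(16) = 4. At each level, the problem size is divided by 2, so it takes 4 divisions to reduce to a base case of size 1. The algorithm makes 1 recursive call at each level.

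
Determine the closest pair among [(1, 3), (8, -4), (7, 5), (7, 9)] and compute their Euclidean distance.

Computing all pairwise distances among 4 points:

d((1, 3), (8, -4)) = 9.8995
d((1, 3), (7, 5)) = 6.3246
d((1, 3), (7, 9)) = 8.4853
d((8, -4), (7, 5)) = 9.0554
d((8, -4), (7, 9)) = 13.0384
d((7, 5), (7, 9)) = 4.0 <-- minimum

Closest pair: (7, 5) and (7, 9) with distance 4.0

The closest pair is (7, 5) and (7, 9) with Euclidean distance 4.0. For 4 points, brute-force pairwise comparison is shown above. For large n, the divide-and-conquer algorithm (sort by x, recurse on halves, check the dividing strip) achieves O(n log n).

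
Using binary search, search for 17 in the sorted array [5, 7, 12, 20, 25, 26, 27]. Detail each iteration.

Binary search for 17 in [5, 7, 12, 20, 25, 26, 27]:

lo=0, hi=6, mid=3, arr[mid]=20 -> 20 > 17, search left half
lo=0, hi=2, mid=1, arr[mid]=7 -> 7 < 17, search right half
lo=2, hi=2, mid=2, arr[mid]=12 -> 12 < 17, search right half
lo=3 > hi=2, target 17 not found

Binary search determines that 17 is not in the array after 3 comparisons. The search space was exhausted without finding the target.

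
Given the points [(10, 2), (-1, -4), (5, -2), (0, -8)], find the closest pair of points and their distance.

Computing all pairwise distances among 4 points:

d((10, 2), (-1, -4)) = 12.53
d((10, 2), (5, -2)) = 6.4031
d((10, 2), (0, -8)) = 14.1421
d((-1, -4), (5, -2)) = 6.3246
d((-1, -4), (0, -8)) = 4.1231 <-- minimum
d((5, -2), (0, -8)) = 7.8102

Closest pair: (-1, -4) and (0, -8) with distance 4.1231

The closest pair is (-1, -4) and (0, -8) with Euclidean distance 4.1231. For 4 points, brute-force pairwise comparison is shown above. For large n, the divide-and-conquer algorithm (sort by x, recurse on halves, check the dividing strip) achieves O(n log n).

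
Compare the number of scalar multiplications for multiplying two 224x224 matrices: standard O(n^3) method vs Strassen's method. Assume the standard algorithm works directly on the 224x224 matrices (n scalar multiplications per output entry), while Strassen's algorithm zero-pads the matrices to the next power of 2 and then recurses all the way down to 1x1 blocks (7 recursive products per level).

Matrix multiplication for 224x224 matrices:

Strassen's algorithm requires power-of-2 dimensions. Pad 224x224 to 256x256 (next power of 2).

Standard algorithm: 224^3 = 11239424 multiplications
Strassen's algorithm: 7^(log2(256)) = 7^8 = 5764801 multiplications
Savings: 11239424 - 5764801 = 5474623 multiplications

Standard: 11239424 multiplications (224^3). Strassen: 5764801 multiplications (7^8, after padding to 256x256). Strassen reduces 8 recursive multiplications to 7 at each level.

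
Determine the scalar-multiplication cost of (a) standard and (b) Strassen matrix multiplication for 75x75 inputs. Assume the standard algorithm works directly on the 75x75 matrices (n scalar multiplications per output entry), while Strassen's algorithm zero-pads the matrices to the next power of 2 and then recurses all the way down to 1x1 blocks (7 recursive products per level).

Matrix multiplication for 75x75 matrices:

Strassen's algorithm requires power-of-2 dimensions. Pad 75x75 to 128x128 (next power of 2).

Standard algorithm: 75^3 = 421875 multiplications
Strassen's algorithm: 7^(log2(128)) = 7^7 = 823543 multiplications
Difference: 421875 - 823543 = -401668 (Strassen uses MORE here due to padding overhead — for small or just-over-power-of-2 n, padding can outweigh the per-level savings)

Standard: 421875 multiplications (75^3). Strassen: 823543 multiplications (7^7, after padding to 128x128). Strassen reduces 8 recursive multiplications to 7 at each level.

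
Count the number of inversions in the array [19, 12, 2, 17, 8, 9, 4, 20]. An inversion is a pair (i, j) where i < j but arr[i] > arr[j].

Finding inversions in [19, 12, 2, 17, 8, 9, 4, 20]:

(0, 1): arr[0]=19 > arr[1]=12
(0, 2): arr[0]=19 > arr[2]=2
(0, 3): arr[0]=19 > arr[3]=17
(0, 4): arr[0]=19 > arr[4]=8
(0, 5): arr[0]=19 > arr[5]=9
(0, 6): arr[0]=19 > arr[6]=4
(1, 2): arr[1]=12 > arr[2]=2
(1, 4): arr[1]=12 > arr[4]=8
(1, 5): arr[1]=12 > arr[5]=9
(1, 6): arr[1]=12 > arr[6]=4
(3, 4): arr[3]=17 > arr[4]=8
(3, 5): arr[3]=17 > arr[5]=9
(3, 6): arr[3]=17 > arr[6]=4
(4, 6): arr[4]=8 > arr[6]=4
(5, 6): arr[5]=9 > arr[6]=4

Total inversions: 15

The array has 15 inversion(s): (0,1), (0,2), (0,3), (0,4), (0,5), (0,6), (1,2), (1,4), (1,5), (1,6), (3,4), (3,5), (3,6), (4,6), (5,6). Each pair (i,j) satisfies i < j and arr[i] > arr[j].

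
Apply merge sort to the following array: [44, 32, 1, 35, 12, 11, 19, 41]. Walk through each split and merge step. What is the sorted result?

Merge sort trace:

Split: [44, 32, 1, 35, 12, 11, 19, 41] -> [44, 32, 1, 35] and [12, 11, 19, 41]
  Split: [44, 32, 1, 35] -> [44, 32] and [1, 35]
    Split: [44, 32] -> [44] and [32]
    Merge: [44] + [32] -> [32, 44]
    Split: [1, 35] -> [1] and [35]
    Merge: [1] + [35] -> [1, 35]
  Merge: [32, 44] + [1, 35] -> [1, 32, 35, 44]
  Split: [12, 11, 19, 41] -> [12, 11] and [19, 41]
    Split: [12, 11] -> [12] and [11]
    Merge: [12] + [11] -> [11, 12]
    Split: [19, 41] -> [19] and [41]
    Merge: [19] + [41] -> [19, 41]
  Merge: [11, 12] + [19, 41] -> [11, 12, 19, 41]
Merge: [1, 32, 35, 44] + [11, 12, 19, 41] -> [1, 11, 12, 19, 32, 35, 41, 44]

Final sorted array: [1, 11, 12, 19, 32, 35, 41, 44]

The merge sort proceeds by recursively splitting the array and merging sorted halves.
After all merges, the sorted array is [1, 11, 12, 19, 32, 35, 41, 44].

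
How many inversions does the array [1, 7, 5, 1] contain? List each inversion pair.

Finding inversions in [1, 7, 5, 1]:

(1, 2): arr[1]=7 > arr[2]=5
(1, 3): arr[1]=7 > arr[3]=1
(2, 3): arr[2]=5 > arr[3]=1

Total inversions: 3

The array has 3 inversion(s): (1,2), (1,3), (2,3). Each pair (i,j) satisfies i < j and arr[i] > arr[j].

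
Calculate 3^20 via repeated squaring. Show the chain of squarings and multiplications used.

Computing 3^20 by squaring (build up from 3^1; each line after the first costs one multiplication):

3^1 = 3
3^2 = (3^1)^2 = 3^2 = 9
3^4 = (3^2)^2 = 9^2 = 81
3^5 = 3 * 3^4 = 3 * 81 = 243
3^10 = (3^5)^2 = 243^2 = 59049
3^20 = (3^10)^2 = 59049^2 = 3486784401

Result: 3486784401
Multiplications needed: 5 (5 lines after 3^1)

3^20 = 3486784401. Using exponentiation by squaring, this requires 5 multiplications. The key idea: if the exponent is even, square the half-power; if odd, multiply by the base once.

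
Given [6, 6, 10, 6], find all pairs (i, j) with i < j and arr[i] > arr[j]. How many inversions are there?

Finding inversions in [6, 6, 10, 6]:

(2, 3): arr[2]=10 > arr[3]=6

Total inversions: 1

The array has 1 inversion(s): (2,3). Each pair (i,j) satisfies i < j and arr[i] > arr[j].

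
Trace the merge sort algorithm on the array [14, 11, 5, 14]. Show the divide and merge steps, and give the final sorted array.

Merge sort trace:

Split: [14, 11, 5, 14] -> [14, 11] and [5, 14]
  Split: [14, 11] -> [14] and [11]
  Merge: [14] + [11] -> [11, 14]
  Split: [5, 14] -> [5] and [14]
  Merge: [5] + [14] -> [5, 14]
Merge: [11, 14] + [5, 14] -> [5, 11, 14, 14]

Final sorted array: [5, 11, 14, 14]

The merge sort proceeds by recursively splitting the array and merging sorted halves.
After all merges, the sorted array is [5, 11, 14, 14].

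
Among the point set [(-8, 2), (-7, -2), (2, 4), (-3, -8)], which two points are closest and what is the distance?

Computing all pairwise distances among 4 points:

d((-8, 2), (-7, -2)) = 4.1231 <-- minimum
d((-8, 2), (2, 4)) = 10.198
d((-8, 2), (-3, -8)) = 11.1803
d((-7, -2), (2, 4)) = 10.8167
d((-7, -2), (-3, -8)) = 7.2111
d((2, 4), (-3, -8)) = 13.0

Closest pair: (-8, 2) and (-7, -2) with distance 4.1231

The closest pair is (-8, 2) and (-7, -2) with Euclidean distance 4.1231. For 4 points, brute-force pairwise comparison is shown above. For large n, the divide-and-conquer algorithm (sort by x, recurse on halves, check the dividing strip) achieves O(n log n).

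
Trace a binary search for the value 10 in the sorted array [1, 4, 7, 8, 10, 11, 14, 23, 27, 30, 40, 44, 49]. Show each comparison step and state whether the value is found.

Binary search for 10 in [1, 4, 7, 8, 10, 11, 14, 23, 27, 30, 40, 44, 49]:

lo=0, hi=12, mid=6, arr[mid]=14 -> 14 > 10, search left half
lo=0, hi=5, mid=2, arr[mid]=7 -> 7 < 10, search right half
lo=3, hi=5, mid=4, arr[mid]=10 -> Found target at index 4!

Binary search finds 10 at index 4 after 3 comparisons. The search repeatedly halves the search space by comparing with the middle element.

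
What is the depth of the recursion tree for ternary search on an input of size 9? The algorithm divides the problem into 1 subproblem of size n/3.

For divide and conquer with division factor 3:

Problem sizes at each level:
Level 0: 9
Level 1: 3
Level 2: 1

The root is level 0 and the size-1 base case is level 2 (the tree spans levels 0 through 2, i.e. 3 levels counting the root), so the depth is the number of divisions: log_3(9) = 2

The recursion tree depth is log_3(9) = 2. At each level, the problem size is divided by 3, so it takes 2 divisions to reduce to a base case of size 1. The algorithm makes 1 recursive call at each level.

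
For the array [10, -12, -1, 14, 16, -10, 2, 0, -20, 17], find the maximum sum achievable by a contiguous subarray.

Using Kadane's algorithm on [10, -12, -1, 14, 16, -10, 2, 0, -20, 17]:

Scanning through the array:
Position 1 (value -12): max_ending_here = -2, max_so_far = 10
Position 2 (value -1): max_ending_here = -1, max_so_far = 10
Position 3 (value 14): max_ending_here = 14, max_so_far = 14
Position 4 (value 16): max_ending_here = 30, max_so_far = 30
Position 5 (value -10): max_ending_here = 20, max_so_far = 30
Position 6 (value 2): max_ending_here = 22, max_so_far = 30
Position 7 (value 0): max_ending_here = 22, max_so_far = 30
Position 8 (value -20): max_ending_here = 2, max_so_far = 30
Position 9 (value 17): max_ending_here = 19, max_so_far = 30

Maximum subarray: [14, 16]
Maximum sum: 30

The maximum subarray is [14, 16] with sum 30. This subarray runs from index 3 to index 4.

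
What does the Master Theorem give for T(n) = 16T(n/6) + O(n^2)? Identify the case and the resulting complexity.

Master Theorem for T(n) = 16T(n/6) + O(n^2):

a = 16, b = 6, c = 2
log_b(a) = log_6(16) = 1.5474

Case 3: c = 2 > log_6(16) = 1.5474
T(n) = O(n^2) = O(n^2)

For T(n) = 16T(n/6) + O(n^2): log_6(16) = 1.5474. This is Case 3 of the Master Theorem (c > log_b(a), work dominated by root), giving O(n^2).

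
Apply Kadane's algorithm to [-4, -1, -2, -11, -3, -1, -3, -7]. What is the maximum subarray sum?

Using Kadane's algorithm on [-4, -1, -2, -11, -3, -1, -3, -7]:

Scanning through the array:
Position 1 (value -1): max_ending_here = -1, max_so_far = -1
Position 2 (value -2): max_ending_here = -2, max_so_far = -1
Position 3 (value -11): max_ending_here = -11, max_so_far = -1
Position 4 (value -3): max_ending_here = -3, max_so_far = -1
Position 5 (value -1): max_ending_here = -1, max_so_far = -1
Position 6 (value -3): max_ending_here = -3, max_so_far = -1
Position 7 (value -7): max_ending_here = -7, max_so_far = -1

Maximum subarray: [-1]
Maximum sum: -1

The maximum subarray is [-1] with sum -1. This subarray runs from index 1 to index 1.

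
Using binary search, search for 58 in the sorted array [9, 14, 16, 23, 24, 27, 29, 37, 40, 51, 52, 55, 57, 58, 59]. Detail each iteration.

Binary search for 58 in [9, 14, 16, 23, 24, 27, 29, 37, 40, 51, 52, 55, 57, 58, 59]:

lo=0, hi=14, mid=7, arr[mid]=37 -> 37 < 58, search right half
lo=8, hi=14, mid=11, arr[mid]=55 -> 55 < 58, search right half
lo=12, hi=14, mid=13, arr[mid]=58 -> Found target at index 13!

Binary search finds 58 at index 13 after 3 comparisons. The search repeatedly halves the search space by comparing with the middle element.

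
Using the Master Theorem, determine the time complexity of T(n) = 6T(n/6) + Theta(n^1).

Master Theorem for T(n) = 6T(n/6) + O(n^1):

a = 6, b = 6, c = 1
log_b(a) = log_6(6) = 1.0000

Case 2: c = 1 = log_6(6) = 1.0000
T(n) = O(n^1 log n) = O(n log n)

For T(n) = 6T(n/6) + O(n^1): log_6(6) = 1.0000. This is Case 2 of the Master Theorem (c = log_b(a), equal work at all levels), giving O(n log n).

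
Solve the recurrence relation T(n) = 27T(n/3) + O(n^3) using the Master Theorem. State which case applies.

Master Theorem for T(n) = 27T(n/3) + O(n^3):

a = 27, b = 3, c = 3
log_b(a) = log_3(27) = 3.0000

Case 2: c = 3 = log_3(27) = 3.0000
T(n) = O(n^3 log n) = O(n^3 log n)

For T(n) = 27T(n/3) + O(n^3): log_3(27) = 3.0000. This is Case 2 of the Master Theorem (c = log_b(a), equal work at all levels), giving O(n^3 log n).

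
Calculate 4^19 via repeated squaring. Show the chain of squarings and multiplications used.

Computing 4^19 by squaring (build up from 4^1; each line after the first costs one multiplication):

4^1 = 4
4^2 = (4^1)^2 = 4^2 = 16
4^4 = (4^2)^2 = 16^2 = 256
4^8 = (4^4)^2 = 256^2 = 65536
4^9 = 4 * 4^8 = 4 * 65536 = 262144
4^18 = (4^9)^2 = 262144^2 = 68719476736
4^19 = 4 * 4^18 = 4 * 68719476736 = 274877906944

Result: 274877906944
Multiplications needed: 6 (6 lines after 4^1)

4^19 = 274877906944. Using exponentiation by squaring, this requires 6 multiplications. The key idea: if the exponent is even, square the half-power; if odd, multiply by the base once.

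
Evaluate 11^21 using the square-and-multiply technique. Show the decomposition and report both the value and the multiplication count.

Computing 11^21 by squaring (build up from 11^1; each line after the first costs one multiplication):

11^1 = 11
11^2 = (11^1)^2 = 11^2 = 121
11^4 = (11^2)^2 = 121^2 = 14641
11^5 = 11 * 11^4 = 11 * 14641 = 161051
11^10 = (11^5)^2 = 161051^2 = 25937424601
11^20 = (11^10)^2 = 25937424601^2 = 672749994932560009201
11^21 = 11 * 11^20 = 11 * 672749994932560009201 = 7400249944258160101211

Result: 7400249944258160101211
Multiplications needed: 6 (6 lines after 11^1)

11^21 = 7400249944258160101211. Using exponentiation by squaring, this requires 6 multiplications. The key idea: if the exponent is even, square the half-power; if odd, multiply by the base once.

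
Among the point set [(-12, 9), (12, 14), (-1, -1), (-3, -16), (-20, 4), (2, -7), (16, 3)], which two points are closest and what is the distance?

Computing all pairwise distances among 7 points:

d((-12, 9), (12, 14)) = 24.5153
d((-12, 9), (-1, -1)) = 14.8661
d((-12, 9), (-3, -16)) = 26.5707
d((-12, 9), (-20, 4)) = 9.434
d((-12, 9), (2, -7)) = 21.2603
d((-12, 9), (16, 3)) = 28.6356
d((12, 14), (-1, -1)) = 19.8494
d((12, 14), (-3, -16)) = 33.541
d((12, 14), (-20, 4)) = 33.5261
d((12, 14), (2, -7)) = 23.2594
d((12, 14), (16, 3)) = 11.7047
d((-1, -1), (-3, -16)) = 15.1327
d((-1, -1), (-20, 4)) = 19.6469
d((-1, -1), (2, -7)) = 6.7082 <-- minimum
d((-1, -1), (16, 3)) = 17.4642
d((-3, -16), (-20, 4)) = 26.2488
d((-3, -16), (2, -7)) = 10.2956
d((-3, -16), (16, 3)) = 26.8701
d((-20, 4), (2, -7)) = 24.5967
d((-20, 4), (16, 3)) = 36.0139
d((2, -7), (16, 3)) = 17.2047

Closest pair: (-1, -1) and (2, -7) with distance 6.7082

The closest pair is (-1, -1) and (2, -7) with Euclidean distance 6.7082. For 7 points, brute-force pairwise comparison is shown above. For large n, the divide-and-conquer algorithm (sort by x, recurse on halves, check the dividing strip) achieves O(n log n).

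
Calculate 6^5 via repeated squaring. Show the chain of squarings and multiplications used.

Computing 6^5 by squaring (build up from 6^1; each line after the first costs one multiplication):

6^1 = 6
6^2 = (6^1)^2 = 6^2 = 36
6^4 = (6^2)^2 = 36^2 = 1296
6^5 = 6 * 6^4 = 6 * 1296 = 7776

Result: 7776
Multiplications needed: 3 (3 lines after 6^1)

6^5 = 7776. Using exponentiation by squaring, this requires 3 multiplications. The key idea: if the exponent is even, square the half-power; if odd, multiply by the base once.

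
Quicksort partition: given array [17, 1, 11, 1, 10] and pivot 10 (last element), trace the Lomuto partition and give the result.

Lomuto partition with pivot = 10:

Initial array: [17, 1, 11, 1, 10]

arr[0]=17 > 10: no swap
arr[1]=1 <= 10: swap with position 0, array becomes [1, 17, 11, 1, 10]
arr[2]=11 > 10: no swap
arr[3]=1 <= 10: swap with position 1, array becomes [1, 1, 11, 17, 10]

Place pivot at position 2: [1, 1, 10, 17, 11]
Pivot position: 2

After partitioning with pivot 10, the array becomes [1, 1, 10, 17, 11]. The pivot is placed at index 2. All elements to the left of the pivot are <= 10, and all elements to the right are > 10.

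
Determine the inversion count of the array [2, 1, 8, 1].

Finding inversions in [2, 1, 8, 1]:

(0, 1): arr[0]=2 > arr[1]=1
(0, 3): arr[0]=2 > arr[3]=1
(2, 3): arr[2]=8 > arr[3]=1

Total inversions: 3

The array has 3 inversion(s): (0,1), (0,3), (2,3). Each pair (i,j) satisfies i < j and arr[i] > arr[j].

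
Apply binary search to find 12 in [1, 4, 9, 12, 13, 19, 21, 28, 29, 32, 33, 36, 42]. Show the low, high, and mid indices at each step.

Binary search for 12 in [1, 4, 9, 12, 13, 19, 21, 28, 29, 32, 33, 36, 42]:

lo=0, hi=12, mid=6, arr[mid]=21 -> 21 > 12, search left half
lo=0, hi=5, mid=2, arr[mid]=9 -> 9 < 12, search right half
lo=3, hi=5, mid=4, arr[mid]=13 -> 13 > 12, search left half
lo=3, hi=3, mid=3, arr[mid]=12 -> Found target at index 3!

Binary search finds 12 at index 3 after 4 comparisons. The search repeatedly halves the search space by comparing with the middle element.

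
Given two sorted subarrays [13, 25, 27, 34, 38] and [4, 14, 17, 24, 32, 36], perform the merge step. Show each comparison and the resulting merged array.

Merging process:

Compare 13 vs 4: take 4 from right. Merged: [4]
Compare 13 vs 14: take 13 from left. Merged: [4, 13]
Compare 25 vs 14: take 14 from right. Merged: [4, 13, 14]
Compare 25 vs 17: take 17 from right. Merged: [4, 13, 14, 17]
Compare 25 vs 24: take 24 from right. Merged: [4, 13, 14, 17, 24]
Compare 25 vs 32: take 25 from left. Merged: [4, 13, 14, 17, 24, 25]
Compare 27 vs 32: take 27 from left. Merged: [4, 13, 14, 17, 24, 25, 27]
Compare 34 vs 32: take 32 from right. Merged: [4, 13, 14, 17, 24, 25, 27, 32]
Compare 34 vs 36: take 34 from left. Merged: [4, 13, 14, 17, 24, 25, 27, 32, 34]
Compare 38 vs 36: take 36 from right. Merged: [4, 13, 14, 17, 24, 25, 27, 32, 34, 36]
Append remaining from left: [38]. Merged: [4, 13, 14, 17, 24, 25, 27, 32, 34, 36, 38]

Final merged array: [4, 13, 14, 17, 24, 25, 27, 32, 34, 36, 38]
Total comparisons: 10

The merged array is [4, 13, 14, 17, 24, 25, 27, 32, 34, 36, 38], requiring 10 comparisons. The merge step runs in O(n) time where n is the total number of elements.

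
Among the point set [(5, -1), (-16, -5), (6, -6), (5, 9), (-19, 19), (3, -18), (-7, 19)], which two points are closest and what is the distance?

Computing all pairwise distances among 7 points:

d((5, -1), (-16, -5)) = 21.3776
d((5, -1), (6, -6)) = 5.099 <-- minimum
d((5, -1), (5, 9)) = 10.0
d((5, -1), (-19, 19)) = 31.241
d((5, -1), (3, -18)) = 17.1172
d((5, -1), (-7, 19)) = 23.3238
d((-16, -5), (6, -6)) = 22.0227
d((-16, -5), (5, 9)) = 25.2389
d((-16, -5), (-19, 19)) = 24.1868
d((-16, -5), (3, -18)) = 23.0217
d((-16, -5), (-7, 19)) = 25.632
d((6, -6), (5, 9)) = 15.0333
d((6, -6), (-19, 19)) = 35.3553
d((6, -6), (3, -18)) = 12.3693
d((6, -6), (-7, 19)) = 28.178
d((5, 9), (-19, 19)) = 26.0
d((5, 9), (3, -18)) = 27.074
d((5, 9), (-7, 19)) = 15.6205
d((-19, 19), (3, -18)) = 43.0465
d((-19, 19), (-7, 19)) = 12.0
d((3, -18), (-7, 19)) = 38.3275

Closest pair: (5, -1) and (6, -6) with distance 5.099

The closest pair is (5, -1) and (6, -6) with Euclidean distance 5.099. For 7 points, brute-force pairwise comparison is shown above. For large n, the divide-and-conquer algorithm (sort by x, recurse on halves, check the dividing strip) achieves O(n log n).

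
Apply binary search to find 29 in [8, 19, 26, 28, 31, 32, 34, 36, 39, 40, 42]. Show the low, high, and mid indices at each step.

Binary search for 29 in [8, 19, 26, 28, 31, 32, 34, 36, 39, 40, 42]:

lo=0, hi=10, mid=5, arr[mid]=32 -> 32 > 29, search left half
lo=0, hi=4, mid=2, arr[mid]=26 -> 26 < 29, search right half
lo=3, hi=4, mid=3, arr[mid]=28 -> 28 < 29, search right half
lo=4, hi=4, mid=4, arr[mid]=31 -> 31 > 29, search left half
lo=4 > hi=3, target 29 not found

Binary search determines that 29 is not in the array after 4 comparisons. The search space was exhausted without finding the target.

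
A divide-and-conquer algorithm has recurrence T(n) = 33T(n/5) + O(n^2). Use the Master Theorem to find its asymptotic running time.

Master Theorem for T(n) = 33T(n/5) + O(n^2):

a = 33, b = 5, c = 2
log_b(a) = log_5(33) = 2.1725

Case 1: c = 2 < log_5(33) = 2.1725
T(n) = O(n^(log_5 33))

For T(n) = 33T(n/5) + O(n^2): log_5(33) = 2.1725. This is Case 1 of the Master Theorem (c < log_b(a), work dominated by leaves), giving O(n^(log_5 33)).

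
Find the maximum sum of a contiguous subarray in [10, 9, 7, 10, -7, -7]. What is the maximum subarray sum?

Using Kadane's algorithm on [10, 9, 7, 10, -7, -7]:

Scanning through the array:
Position 1 (value 9): max_ending_here = 19, max_so_far = 19
Position 2 (value 7): max_ending_here = 26, max_so_far = 26
Position 3 (value 10): max_ending_here = 36, max_so_far = 36
Position 4 (value -7): max_ending_here = 29, max_so_far = 36
Position 5 (value -7): max_ending_here = 22, max_so_far = 36

Maximum subarray: [10, 9, 7, 10]
Maximum sum: 36

The maximum subarray is [10, 9, 7, 10] with sum 36. This subarray runs from index 0 to index 3.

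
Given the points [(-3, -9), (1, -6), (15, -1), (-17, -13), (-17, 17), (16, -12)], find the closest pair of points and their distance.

Computing all pairwise distances among 6 points:

d((-3, -9), (1, -6)) = 5.0 <-- minimum
d((-3, -9), (15, -1)) = 19.6977
d((-3, -9), (-17, -13)) = 14.5602
d((-3, -9), (-17, 17)) = 29.5296
d((-3, -9), (16, -12)) = 19.2354
d((1, -6), (15, -1)) = 14.8661
d((1, -6), (-17, -13)) = 19.3132
d((1, -6), (-17, 17)) = 29.2062
d((1, -6), (16, -12)) = 16.1555
d((15, -1), (-17, -13)) = 34.176
d((15, -1), (-17, 17)) = 36.7151
d((15, -1), (16, -12)) = 11.0454
d((-17, -13), (-17, 17)) = 30.0
d((-17, -13), (16, -12)) = 33.0151
d((-17, 17), (16, -12)) = 43.9318

Closest pair: (-3, -9) and (1, -6) with distance 5.0

The closest pair is (-3, -9) and (1, -6) with Euclidean distance 5.0. For 6 points, brute-force pairwise comparison is shown above. For large n, the divide-and-conquer algorithm (sort by x, recurse on halves, check the dividing strip) achieves O(n log n).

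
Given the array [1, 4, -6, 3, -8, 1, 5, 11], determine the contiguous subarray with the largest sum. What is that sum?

Using Kadane's algorithm on [1, 4, -6, 3, -8, 1, 5, 11]:

Scanning through the array:
Position 1 (value 4): max_ending_here = 5, max_so_far = 5
Position 2 (value -6): max_ending_here = -1, max_so_far = 5
Position 3 (value 3): max_ending_here = 3, max_so_far = 5
Position 4 (value -8): max_ending_here = -5, max_so_far = 5
Position 5 (value 1): max_ending_here = 1, max_so_far = 5
Position 6 (value 5): max_ending_here = 6, max_so_far = 6
Position 7 (value 11): max_ending_here = 17, max_so_far = 17

Maximum subarray: [1, 5, 11]
Maximum sum: 17

The maximum subarray is [1, 5, 11] with sum 17. This subarray runs from index 5 to index 7.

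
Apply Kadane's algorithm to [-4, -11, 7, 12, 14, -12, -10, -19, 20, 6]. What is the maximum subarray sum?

Using Kadane's algorithm on [-4, -11, 7, 12, 14, -12, -10, -19, 20, 6]:

Scanning through the array:
Position 1 (value -11): max_ending_here = -11, max_so_far = -4
Position 2 (value 7): max_ending_here = 7, max_so_far = 7
Position 3 (value 12): max_ending_here = 19, max_so_far = 19
Position 4 (value 14): max_ending_here = 33, max_so_far = 33
Position 5 (value -12): max_ending_here = 21, max_so_far = 33
Position 6 (value -10): max_ending_here = 11, max_so_far = 33
Position 7 (value -19): max_ending_here = -8, max_so_far = 33
Position 8 (value 20): max_ending_here = 20, max_so_far = 33
Position 9 (value 6): max_ending_here = 26, max_so_far = 33

Maximum subarray: [7, 12, 14]
Maximum sum: 33

The maximum subarray is [7, 12, 14] with sum 33. This subarray runs from index 2 to index 4.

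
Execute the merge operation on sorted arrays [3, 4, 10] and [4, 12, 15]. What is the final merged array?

Merging process:

Compare 3 vs 4: take 3 from left. Merged: [3]
Compare 4 vs 4: take 4 from left. Merged: [3, 4]
Compare 10 vs 4: take 4 from right. Merged: [3, 4, 4]
Compare 10 vs 12: take 10 from left. Merged: [3, 4, 4, 10]
Append remaining from right: [12, 15]. Merged: [3, 4, 4, 10, 12, 15]

Final merged array: [3, 4, 4, 10, 12, 15]
Total comparisons: 4

The merged array is [3, 4, 4, 10, 12, 15], requiring 4 comparisons. The merge step runs in O(n) time where n is the total number of elements.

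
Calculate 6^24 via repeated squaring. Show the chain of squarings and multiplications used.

Computing 6^24 by squaring (build up from 6^1; each line after the first costs one multiplication):

6^1 = 6
6^2 = (6^1)^2 = 6^2 = 36
6^3 = 6 * 6^2 = 6 * 36 = 216
6^6 = (6^3)^2 = 216^2 = 46656
6^12 = (6^6)^2 = 46656^2 = 2176782336
6^24 = (6^12)^2 = 2176782336^2 = 4738381338321616896

Result: 4738381338321616896
Multiplications needed: 5 (5 lines after 6^1)

6^24 = 4738381338321616896. Using exponentiation by squaring, this requires 5 multiplications. The key idea: if the exponent is even, square the half-power; if odd, multiply by the base once.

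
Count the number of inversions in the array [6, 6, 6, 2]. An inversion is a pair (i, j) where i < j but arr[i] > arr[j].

Finding inversions in [6, 6, 6, 2]:

(0, 3): arr[0]=6 > arr[3]=2
(1, 3): arr[1]=6 > arr[3]=2
(2, 3): arr[2]=6 > arr[3]=2

Total inversions: 3

The array has 3 inversion(s): (0,3), (1,3), (2,3). Each pair (i,j) satisfies i < j and arr[i] > arr[j].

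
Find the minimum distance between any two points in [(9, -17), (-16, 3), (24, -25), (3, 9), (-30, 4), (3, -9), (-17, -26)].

Computing all pairwise distances among 7 points:

d((9, -17), (-16, 3)) = 32.0156
d((9, -17), (24, -25)) = 17.0
d((9, -17), (3, 9)) = 26.6833
d((9, -17), (-30, 4)) = 44.2945
d((9, -17), (3, -9)) = 10.0 <-- minimum
d((9, -17), (-17, -26)) = 27.5136
d((-16, 3), (24, -25)) = 48.8262
d((-16, 3), (3, 9)) = 19.9249
d((-16, 3), (-30, 4)) = 14.0357
d((-16, 3), (3, -9)) = 22.4722
d((-16, 3), (-17, -26)) = 29.0172
d((24, -25), (3, 9)) = 39.9625
d((24, -25), (-30, 4)) = 61.2944
d((24, -25), (3, -9)) = 26.4008
d((24, -25), (-17, -26)) = 41.0122
d((3, 9), (-30, 4)) = 33.3766
d((3, 9), (3, -9)) = 18.0
d((3, 9), (-17, -26)) = 40.3113
d((-30, 4), (3, -9)) = 35.4683
d((-30, 4), (-17, -26)) = 32.6956
d((3, -9), (-17, -26)) = 26.2488

Closest pair: (9, -17) and (3, -9) with distance 10.0

The closest pair is (9, -17) and (3, -9) with Euclidean distance 10.0. For 7 points, brute-force pairwise comparison is shown above. For large n, the divide-and-conquer algorithm (sort by x, recurse on halves, check the dividing strip) achieves O(n log n).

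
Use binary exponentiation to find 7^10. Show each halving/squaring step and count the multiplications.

Computing 7^10 by squaring (build up from 7^1; each line after the first costs one multiplication):

7^1 = 7
7^2 = (7^1)^2 = 7^2 = 49
7^4 = (7^2)^2 = 49^2 = 2401
7^5 = 7 * 7^4 = 7 * 2401 = 16807
7^10 = (7^5)^2 = 16807^2 = 282475249

Result: 282475249
Multiplications needed: 4 (4 lines after 7^1)

7^10 = 282475249. Using exponentiation by squaring, this requires 4 multiplications. The key idea: if the exponent is even, square the half-power; if odd, multiply by the base once.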